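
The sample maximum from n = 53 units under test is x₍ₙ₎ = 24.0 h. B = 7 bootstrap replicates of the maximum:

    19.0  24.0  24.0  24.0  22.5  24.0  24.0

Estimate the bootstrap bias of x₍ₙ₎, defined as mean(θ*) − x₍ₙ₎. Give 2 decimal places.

bias = −0.93

mean(θ*) = (19.0 + 24.0 + 24.0 + 24.0 + 22.5 + 24.0 + 24.0) / 7 = 23.071
bias = 23.071 − 24.0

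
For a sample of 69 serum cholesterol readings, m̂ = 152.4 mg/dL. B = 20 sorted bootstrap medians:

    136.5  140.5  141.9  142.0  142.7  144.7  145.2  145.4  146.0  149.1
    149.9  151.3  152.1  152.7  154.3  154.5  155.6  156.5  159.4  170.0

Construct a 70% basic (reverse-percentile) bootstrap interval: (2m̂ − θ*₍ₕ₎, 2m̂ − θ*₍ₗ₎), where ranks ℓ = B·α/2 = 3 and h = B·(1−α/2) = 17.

Percentile endpoints at ranks 3 and 17: θ*₍3₎ = 141.9, θ*₍17₎ = 155.6.
Basic interval reflects these around m̂:
  lower = 2 × 152.4 − 155.6 = 149.2
  upper = 2 × 152.4 − 141.9 = 162.9

(149.2, 162.9)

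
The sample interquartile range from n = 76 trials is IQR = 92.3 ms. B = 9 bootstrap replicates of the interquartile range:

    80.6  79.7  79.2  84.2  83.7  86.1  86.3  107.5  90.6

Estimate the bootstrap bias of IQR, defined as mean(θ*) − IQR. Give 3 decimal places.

mean(θ*) = (80.6 + 79.7 + 79.2 + 84.2 + 83.7 + 86.1 + 86.3 + 107.5 + 90.6) / 9 = 86.4333
bias = 86.4333 − 92.3

bias = −5.867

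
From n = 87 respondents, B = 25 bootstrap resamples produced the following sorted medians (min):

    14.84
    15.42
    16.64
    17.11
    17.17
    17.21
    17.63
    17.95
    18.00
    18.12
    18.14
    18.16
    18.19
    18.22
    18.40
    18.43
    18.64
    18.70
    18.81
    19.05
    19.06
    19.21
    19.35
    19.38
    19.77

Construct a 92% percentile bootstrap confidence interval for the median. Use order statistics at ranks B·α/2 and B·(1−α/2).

α = 0.08; lower rank = 25 × 0.040 = 1; upper rank = 25 × 0.960 = 24.
The 1st smallest replicate is 14.84; the 24th is 19.38.

(14.84, 19.38)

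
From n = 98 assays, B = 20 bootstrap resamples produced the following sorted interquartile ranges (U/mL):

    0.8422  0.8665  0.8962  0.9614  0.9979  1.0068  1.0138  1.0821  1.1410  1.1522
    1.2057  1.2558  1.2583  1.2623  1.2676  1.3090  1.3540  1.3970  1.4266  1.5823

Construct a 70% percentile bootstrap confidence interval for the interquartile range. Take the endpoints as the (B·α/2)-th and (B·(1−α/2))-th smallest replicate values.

α = 0.30; lower rank = 20 × 0.150 = 3; upper rank = 20 × 0.850 = 17.
The 3rd smallest replicate is 0.8962; the 17th is 1.3540.

(0.8962, 1.3540)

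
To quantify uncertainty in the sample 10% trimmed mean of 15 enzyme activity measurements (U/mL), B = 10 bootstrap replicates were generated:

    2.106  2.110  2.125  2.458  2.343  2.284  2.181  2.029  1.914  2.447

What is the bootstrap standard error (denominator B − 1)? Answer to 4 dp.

SE* = 0.1792

Bootstrap SE is the standard deviation of the 10 replicate 10% trimmed means.
Mean of replicates: (2.106 + 2.110 + 2.125 + 2.458 + 2.343 + 2.284 + 2.181 + 2.029 + 1.914 + 2.447) / 10 = 21.99700 / 10 = 2.19970
Sum of squared deviations: (−0.09370)² + (−0.08970)² + (−0.07470)² + (+0.25830)² + (+0.14330)² + (+0.08430)² + (−0.01870)² + (−0.17070)² + (−0.28570)² + (+0.24730)² = 0.28904
Variance = 0.28904 / 9 = 0.03212
SE* = √0.03212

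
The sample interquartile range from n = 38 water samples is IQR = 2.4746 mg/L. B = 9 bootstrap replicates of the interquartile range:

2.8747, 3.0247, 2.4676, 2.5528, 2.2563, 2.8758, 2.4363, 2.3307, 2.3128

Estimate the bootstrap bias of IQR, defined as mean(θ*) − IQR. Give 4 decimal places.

mean(θ*) = (2.8747 + 3.0247 + 2.4676 + 2.5528 + 2.2563 + 2.8758 + 2.4363 + 2.3307 + 2.3128) / 9 = 2.57019
bias = 2.57019 − 2.4746

bias = +0.0956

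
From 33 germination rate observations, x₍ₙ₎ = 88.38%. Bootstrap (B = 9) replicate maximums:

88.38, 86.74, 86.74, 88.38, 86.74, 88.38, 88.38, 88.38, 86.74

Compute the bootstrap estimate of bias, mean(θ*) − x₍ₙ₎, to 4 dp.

bias = −0.7289

mean(θ*) = (88.38 + 86.74 + 86.74 + 88.38 + 86.74 + 88.38 + 88.38 + 88.38 + 86.74) / 9 = 87.65111
bias = 87.65111 − 88.38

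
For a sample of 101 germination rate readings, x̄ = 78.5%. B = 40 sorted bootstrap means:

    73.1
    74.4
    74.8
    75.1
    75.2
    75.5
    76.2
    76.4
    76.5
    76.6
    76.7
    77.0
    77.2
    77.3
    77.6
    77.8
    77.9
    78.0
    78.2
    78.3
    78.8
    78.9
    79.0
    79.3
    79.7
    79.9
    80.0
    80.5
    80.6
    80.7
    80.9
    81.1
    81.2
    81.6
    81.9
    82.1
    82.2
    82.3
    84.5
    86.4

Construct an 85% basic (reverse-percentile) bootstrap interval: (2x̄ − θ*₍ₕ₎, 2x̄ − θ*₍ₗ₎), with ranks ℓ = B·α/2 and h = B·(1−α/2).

(74.8, 82.2)

Percentile endpoints at ranks 3 and 37: θ*₍3₎ = 74.8, θ*₍37₎ = 82.2.
Basic interval reflects these around x̄:
  lower = 2 × 78.5 − 82.2 = 74.8
  upper = 2 × 78.5 − 74.8 = 82.2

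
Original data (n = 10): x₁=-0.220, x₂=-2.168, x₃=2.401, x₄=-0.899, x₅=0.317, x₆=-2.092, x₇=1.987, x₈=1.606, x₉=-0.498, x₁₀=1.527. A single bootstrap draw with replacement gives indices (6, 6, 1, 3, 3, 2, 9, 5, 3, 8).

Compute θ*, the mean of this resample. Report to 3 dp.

θ* = 0.206

Resample values: -2.092, -2.092, -0.220, 2.401, 2.401, -2.168, -0.498, 0.317, 2.401, 1.606.
Mean = ((-2.092) + (-2.092) + (-0.220) + 2.401 + 2.401 + (-2.168) + (-0.498) + 0.317 + 2.401 + 1.606) / 10 = 2.0560 / 10 = 0.206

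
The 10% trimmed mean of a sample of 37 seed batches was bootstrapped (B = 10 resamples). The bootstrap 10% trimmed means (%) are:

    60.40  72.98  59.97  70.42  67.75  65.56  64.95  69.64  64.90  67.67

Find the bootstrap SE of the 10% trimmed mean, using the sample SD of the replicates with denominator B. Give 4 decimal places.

SE* = 3.9470

Bootstrap SE is the standard deviation of the 10 replicate 10% trimmed means.
Mean of replicates: (60.40 + 72.98 + 59.97 + 70.42 + 67.75 + 65.56 + 64.95 + 69.64 + 64.90 + 67.67) / 10 = 664.24000 / 10 = 66.42400
Sum of squared deviations: (−6.02400)² + (+6.55600)² + (−6.45400)² + (+3.99600)² + (+1.32600)² + (−0.86400)² + (−1.47400)² + (+3.21600)² + (−1.52400)² + (+1.24600)² = 155.78704
Variance = 155.78704 / 10 = 15.57870
SE* = √15.57870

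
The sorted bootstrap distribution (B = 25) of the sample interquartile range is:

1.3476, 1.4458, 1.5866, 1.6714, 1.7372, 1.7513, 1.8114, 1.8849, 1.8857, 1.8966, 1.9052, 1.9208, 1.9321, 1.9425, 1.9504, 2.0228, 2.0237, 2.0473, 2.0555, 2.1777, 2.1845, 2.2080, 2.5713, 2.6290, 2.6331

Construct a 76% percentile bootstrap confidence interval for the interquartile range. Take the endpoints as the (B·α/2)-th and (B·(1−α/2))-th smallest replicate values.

α = 0.24; lower rank = 25 × 0.120 = 3; upper rank = 25 × 0.880 = 22.
The 3rd smallest replicate is 1.5866; the 22nd is 2.2080.

(1.5866, 2.2080)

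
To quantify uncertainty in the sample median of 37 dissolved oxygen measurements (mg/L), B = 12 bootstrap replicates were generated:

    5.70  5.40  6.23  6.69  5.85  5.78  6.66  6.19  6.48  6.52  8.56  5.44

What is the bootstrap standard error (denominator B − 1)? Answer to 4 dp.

Bootstrap SE is the standard deviation of the 12 replicate medians.
Mean of replicates: (5.70 + 5.40 + 6.23 + 6.69 + 5.85 + 5.78 + 6.66 + 6.19 + 6.48 + 6.52 + 8.56 + 5.44) / 12 = 75.50000 / 12 = 6.29167
Sum of squared deviations: (−0.59167)² + (−0.89167)² + (−0.06167)² + (+0.39833)² + (−0.44167)² + (−0.51167)² + (+0.36833)² + (−0.10167)² + (+0.18833)² + (+0.22833)² + (+2.26833)² + (−0.85167)² = 7.86877
Variance = 7.86877 / 11 = 0.71534
SE* = √0.71534

SE* = 0.8458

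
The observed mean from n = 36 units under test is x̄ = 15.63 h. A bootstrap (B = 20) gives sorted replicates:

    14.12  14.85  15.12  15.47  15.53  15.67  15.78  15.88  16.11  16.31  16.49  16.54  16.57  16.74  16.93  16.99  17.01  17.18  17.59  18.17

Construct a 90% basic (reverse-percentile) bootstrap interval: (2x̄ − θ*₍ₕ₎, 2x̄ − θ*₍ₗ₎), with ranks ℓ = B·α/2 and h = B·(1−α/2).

Percentile endpoints at ranks 1 and 19: θ*₍1₎ = 14.12, θ*₍19₎ = 17.59.
Basic interval reflects these around x̄:
  lower = 2 × 15.63 − 17.59 = 13.67
  upper = 2 × 15.63 − 14.12 = 17.14

(13.67, 17.14)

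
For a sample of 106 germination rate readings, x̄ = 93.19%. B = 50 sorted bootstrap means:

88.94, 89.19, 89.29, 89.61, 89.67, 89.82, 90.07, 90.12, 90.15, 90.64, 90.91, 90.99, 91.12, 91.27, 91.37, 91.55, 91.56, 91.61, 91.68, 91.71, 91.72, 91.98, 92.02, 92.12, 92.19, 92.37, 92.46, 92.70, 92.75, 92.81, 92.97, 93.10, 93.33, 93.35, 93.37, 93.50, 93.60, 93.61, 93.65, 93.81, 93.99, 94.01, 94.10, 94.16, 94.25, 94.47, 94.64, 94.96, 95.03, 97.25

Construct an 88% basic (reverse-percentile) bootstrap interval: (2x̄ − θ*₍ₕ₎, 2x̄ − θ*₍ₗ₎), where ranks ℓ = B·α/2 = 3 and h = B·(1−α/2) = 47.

(91.74, 97.09)

Percentile endpoints at ranks 3 and 47: θ*₍3₎ = 89.29, θ*₍47₎ = 94.64.
Basic interval reflects these around x̄:
  lower = 2 × 93.19 − 94.64 = 91.74
  upper = 2 × 93.19 − 89.29 = 97.09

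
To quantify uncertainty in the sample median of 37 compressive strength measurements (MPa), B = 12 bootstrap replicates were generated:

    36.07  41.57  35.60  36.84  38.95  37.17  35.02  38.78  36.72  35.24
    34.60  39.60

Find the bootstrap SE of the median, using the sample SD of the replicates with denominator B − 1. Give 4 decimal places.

Bootstrap SE is the standard deviation of the 12 replicate medians.
Mean of replicates: (36.07 + 41.57 + 35.60 + 36.84 + 38.95 + 37.17 + 35.02 + 38.78 + 36.72 + 35.24 + 34.60 + 39.60) / 12 = 446.16000 / 12 = 37.18000
Sum of squared deviations: (−1.11000)² + (+4.39000)² + (−1.58000)² + (−0.34000)² + (+1.77000)² + (−0.01000)² + (−2.16000)² + (+1.60000)² + (−0.46000)² + (−1.94000)² + (−2.58000)² + (+2.42000)² = 49.96280
Variance = 49.96280 / 11 = 4.54207
SE* = √4.54207

SE* = 2.1312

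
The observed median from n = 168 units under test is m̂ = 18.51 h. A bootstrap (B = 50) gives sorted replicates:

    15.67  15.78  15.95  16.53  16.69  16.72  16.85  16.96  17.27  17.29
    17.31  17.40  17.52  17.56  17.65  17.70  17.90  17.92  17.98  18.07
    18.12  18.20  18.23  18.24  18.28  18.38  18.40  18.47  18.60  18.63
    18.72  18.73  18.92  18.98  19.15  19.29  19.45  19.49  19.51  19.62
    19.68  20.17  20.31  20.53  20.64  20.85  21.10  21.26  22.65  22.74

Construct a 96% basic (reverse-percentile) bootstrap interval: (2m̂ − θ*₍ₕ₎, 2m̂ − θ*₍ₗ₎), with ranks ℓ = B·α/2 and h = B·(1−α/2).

(14.37, 21.35)

Percentile endpoints at ranks 1 and 49: θ*₍1₎ = 15.67, θ*₍49₎ = 22.65.
Basic interval reflects these around m̂:
  lower = 2 × 18.51 − 22.65 = 14.37
  upper = 2 × 18.51 − 15.67 = 21.35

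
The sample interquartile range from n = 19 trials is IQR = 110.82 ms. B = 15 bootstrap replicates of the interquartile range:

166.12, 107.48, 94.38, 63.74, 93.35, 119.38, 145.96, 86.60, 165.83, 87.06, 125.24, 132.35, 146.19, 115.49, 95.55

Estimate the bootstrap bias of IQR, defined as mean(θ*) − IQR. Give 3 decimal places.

mean(θ*) = (166.12 + 107.48 + 94.38 + 63.74 + 93.35 + 119.38 + 145.96 + 86.60 + 165.83 + 87.06 + 125.24 + 132.35 + 146.19 + 115.49 + 95.55) / 15 = 116.3147
bias = 116.3147 − 110.82

bias = +5.495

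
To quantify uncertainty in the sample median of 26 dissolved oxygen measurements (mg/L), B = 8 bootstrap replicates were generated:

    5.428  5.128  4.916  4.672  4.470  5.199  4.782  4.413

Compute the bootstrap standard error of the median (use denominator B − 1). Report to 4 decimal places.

Bootstrap SE is the standard deviation of the 8 replicate medians.
Mean of replicates: (5.428 + 5.128 + 4.916 + 4.672 + 4.470 + 5.199 + 4.782 + 4.413) / 8 = 39.00800 / 8 = 4.87600
Sum of squared deviations: (+0.55200)² + (+0.25200)² + (+0.04000)² + (−0.20400)² + (−0.40600)² + (+0.32300)² + (−0.09400)² + (−0.46300)² = 0.90379
Variance = 0.90379 / 7 = 0.12911
SE* = √0.12911

SE* = 0.3593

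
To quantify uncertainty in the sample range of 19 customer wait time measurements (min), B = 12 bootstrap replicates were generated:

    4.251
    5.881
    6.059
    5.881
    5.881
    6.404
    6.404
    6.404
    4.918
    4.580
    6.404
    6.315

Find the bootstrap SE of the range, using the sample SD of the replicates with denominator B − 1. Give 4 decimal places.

Bootstrap SE is the standard deviation of the 12 replicate ranges.
Mean of replicates: (4.251 + 5.881 + 6.059 + 5.881 + 5.881 + 6.404 + 6.404 + 6.404 + 4.918 + 4.580 + 6.404 + 6.315) / 12 = 69.38200 / 12 = 5.78183
Sum of squared deviations: (−1.53083)² + (+0.09917)² + (+0.27717)² + (+0.09917)² + (+0.09917)² + (+0.62217)² + (+0.62217)² + (+0.62217)² + (−0.86383)² + (−1.20183)² + (+0.62217)² + (+0.53317)² = 6.47302
Variance = 6.47302 / 11 = 0.58846
SE* = √0.58846

SE* = 0.7671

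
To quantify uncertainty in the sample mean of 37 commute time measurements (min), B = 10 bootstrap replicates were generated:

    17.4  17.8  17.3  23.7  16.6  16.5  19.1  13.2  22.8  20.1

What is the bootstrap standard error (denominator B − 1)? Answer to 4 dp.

Bootstrap SE is the standard deviation of the 10 replicate means.
Mean of replicates: (17.4 + 17.8 + 17.3 + 23.7 + 16.6 + 16.5 + 19.1 + 13.2 + 22.8 + 20.1) / 10 = 184.50000 / 10 = 18.45000
Sum of squared deviations: (−1.05000)² + (−0.65000)² + (−1.15000)² + (+5.25000)² + (−1.85000)² + (−1.95000)² + (+0.65000)² + (−5.25000)² + (+4.35000)² + (+1.65000)² = 87.26500
Variance = 87.26500 / 9 = 9.69611
SE* = √9.69611

SE* = 3.1139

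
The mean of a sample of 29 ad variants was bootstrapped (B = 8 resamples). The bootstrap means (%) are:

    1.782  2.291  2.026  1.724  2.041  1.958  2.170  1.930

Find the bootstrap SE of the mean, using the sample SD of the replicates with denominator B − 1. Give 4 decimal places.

SE* = 0.1873

Bootstrap SE is the standard deviation of the 8 replicate means.
Mean of replicates: (1.782 + 2.291 + 2.026 + 1.724 + 2.041 + 1.958 + 2.170 + 1.930) / 8 = 15.92200 / 8 = 1.99025
Sum of squared deviations: (−0.20825)² + (+0.30075)² + (+0.03575)² + (−0.26625)² + (+0.05075)² + (−0.03225)² + (+0.17975)² + (−0.06025)² = 0.24554
Variance = 0.24554 / 7 = 0.03508
SE* = √0.03508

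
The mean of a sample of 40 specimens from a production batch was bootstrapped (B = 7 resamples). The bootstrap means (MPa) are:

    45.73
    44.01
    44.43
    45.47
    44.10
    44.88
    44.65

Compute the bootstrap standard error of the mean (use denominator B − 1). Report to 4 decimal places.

Bootstrap SE is the standard deviation of the 7 replicate means.
Mean of replicates: (45.73 + 44.01 + 44.43 + 45.47 + 44.10 + 44.88 + 44.65) / 7 = 313.27000 / 7 = 44.75286
Sum of squared deviations: (+0.97714)² + (−0.74286)² + (−0.32286)² + (+0.71714)² + (−0.65286)² + (+0.12714)² + (−0.10286)² = 2.57814
Variance = 2.57814 / 6 = 0.42969
SE* = √0.42969

SE* = 0.6555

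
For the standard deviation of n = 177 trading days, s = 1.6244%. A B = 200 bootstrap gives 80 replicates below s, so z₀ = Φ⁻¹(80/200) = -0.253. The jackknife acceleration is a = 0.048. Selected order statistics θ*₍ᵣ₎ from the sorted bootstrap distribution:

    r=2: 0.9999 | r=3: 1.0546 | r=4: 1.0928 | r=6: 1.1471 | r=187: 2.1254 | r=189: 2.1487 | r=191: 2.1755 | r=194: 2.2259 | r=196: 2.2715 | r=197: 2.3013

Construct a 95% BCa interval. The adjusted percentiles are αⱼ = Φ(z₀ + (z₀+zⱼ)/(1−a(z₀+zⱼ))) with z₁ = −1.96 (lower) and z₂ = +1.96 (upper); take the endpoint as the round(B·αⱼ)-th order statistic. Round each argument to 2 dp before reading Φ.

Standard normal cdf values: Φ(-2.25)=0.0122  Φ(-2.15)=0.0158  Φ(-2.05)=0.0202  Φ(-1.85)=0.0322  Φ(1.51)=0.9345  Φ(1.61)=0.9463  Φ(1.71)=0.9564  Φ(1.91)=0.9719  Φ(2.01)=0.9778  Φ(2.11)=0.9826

Lower: z₀ + z₁ = -0.253 + (-1.960) = -2.213; 1 − a(z₀+z₁) = 1 − (0.048)(-2.213) = 1.1062; argument = -0.253 + (-2.213)/1.1062 = -2.2535 → -2.25.
α₁ = Φ(-2.25) = 0.0122; rank = round(200 × 0.0122) = 2; θ*₍2₎ = 0.9999.
Upper: z₀ + z₂ = 1.707; 1 − a(z₀+z₂) = 0.9181; argument = 1.6063 → 1.61; α₂ = 0.9463; rank = 189; θ*₍189₎ = 2.1487.

(0.9999, 2.1487)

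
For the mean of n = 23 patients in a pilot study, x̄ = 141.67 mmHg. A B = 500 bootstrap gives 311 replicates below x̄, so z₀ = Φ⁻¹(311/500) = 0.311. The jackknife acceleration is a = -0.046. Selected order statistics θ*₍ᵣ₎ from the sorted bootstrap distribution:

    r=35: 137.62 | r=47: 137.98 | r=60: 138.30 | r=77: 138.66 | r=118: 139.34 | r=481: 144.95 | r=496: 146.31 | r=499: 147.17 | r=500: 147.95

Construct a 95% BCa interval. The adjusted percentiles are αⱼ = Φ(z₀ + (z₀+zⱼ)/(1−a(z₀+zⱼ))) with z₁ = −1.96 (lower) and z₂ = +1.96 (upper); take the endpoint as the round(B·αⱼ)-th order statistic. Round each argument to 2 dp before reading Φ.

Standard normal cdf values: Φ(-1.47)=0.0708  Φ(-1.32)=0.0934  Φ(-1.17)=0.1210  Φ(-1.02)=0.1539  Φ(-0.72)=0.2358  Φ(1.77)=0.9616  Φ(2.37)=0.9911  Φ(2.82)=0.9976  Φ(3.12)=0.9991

Lower: z₀ + z₁ = 0.311 + (-1.960) = -1.649; 1 − a(z₀+z₁) = 1 − (-0.046)(-1.649) = 0.9241; argument = 0.311 + (-1.649)/0.9241 = -1.4734 → -1.47.
α₁ = Φ(-1.47) = 0.0708; rank = round(500 × 0.0708) = 35; θ*₍35₎ = 137.62.
Upper: z₀ + z₂ = 2.271; 1 − a(z₀+z₂) = 1.1045; argument = 2.3672 → 2.37; α₂ = 0.9911; rank = 496; θ*₍496₎ = 146.31.

(137.62, 146.31)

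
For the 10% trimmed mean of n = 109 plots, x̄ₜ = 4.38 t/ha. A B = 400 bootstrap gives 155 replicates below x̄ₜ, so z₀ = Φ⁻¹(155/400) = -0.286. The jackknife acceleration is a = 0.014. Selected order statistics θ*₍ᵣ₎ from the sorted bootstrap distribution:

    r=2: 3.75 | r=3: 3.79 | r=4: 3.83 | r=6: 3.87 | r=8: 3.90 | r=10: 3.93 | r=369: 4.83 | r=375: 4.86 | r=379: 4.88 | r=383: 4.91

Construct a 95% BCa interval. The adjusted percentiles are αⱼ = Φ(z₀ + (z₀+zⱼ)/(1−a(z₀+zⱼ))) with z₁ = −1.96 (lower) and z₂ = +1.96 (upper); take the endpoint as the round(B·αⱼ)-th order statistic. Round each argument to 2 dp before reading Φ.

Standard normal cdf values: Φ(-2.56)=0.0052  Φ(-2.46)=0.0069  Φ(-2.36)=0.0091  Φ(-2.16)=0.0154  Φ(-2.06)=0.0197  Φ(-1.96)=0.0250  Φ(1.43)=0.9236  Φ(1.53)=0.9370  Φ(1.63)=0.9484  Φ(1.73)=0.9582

(3.79, 4.83)

Lower: z₀ + z₁ = -0.286 + (-1.960) = -2.246; 1 − a(z₀+z₁) = 1 − (0.014)(-2.246) = 1.0314; argument = -0.286 + (-2.246)/1.0314 = -2.4635 → -2.46.
α₁ = Φ(-2.46) = 0.0069; rank = round(400 × 0.0069) = 3; θ*₍3₎ = 3.79.
Upper: z₀ + z₂ = 1.674; 1 − a(z₀+z₂) = 0.9766; argument = 1.4282 → 1.43; α₂ = 0.9236; rank = 369; θ*₍369₎ = 4.83.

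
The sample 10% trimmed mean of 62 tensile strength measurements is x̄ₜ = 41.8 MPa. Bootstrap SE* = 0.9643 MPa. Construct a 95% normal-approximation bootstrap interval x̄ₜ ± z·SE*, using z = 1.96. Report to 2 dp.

(39.91, 43.69)

Margin = 1.96 × 0.9643 = 1.890
Interval: 41.8 ± 1.890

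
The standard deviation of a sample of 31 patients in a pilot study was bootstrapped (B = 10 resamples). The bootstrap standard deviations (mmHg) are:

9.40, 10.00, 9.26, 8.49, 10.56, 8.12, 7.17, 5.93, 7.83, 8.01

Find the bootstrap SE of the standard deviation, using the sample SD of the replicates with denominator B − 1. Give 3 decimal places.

Bootstrap SE is the standard deviation of the 10 replicate standard deviations.
Mean of replicates: (9.40 + 10.00 + 9.26 + 8.49 + 10.56 + 8.12 + 7.17 + 5.93 + 7.83 + 8.01) / 10 = 84.7700 / 10 = 8.4770
Sum of squared deviations: (+0.9230)² + (+1.5230)² + (+0.7830)² + (+0.0130)² + (+2.0830)² + (−0.3570)² + (−1.3070)² + (−2.5470)² + (−0.6470)² + (−0.4670)² = 17.0832
Variance = 17.0832 / 9 = 1.8981
SE* = √1.8981

SE* = 1.378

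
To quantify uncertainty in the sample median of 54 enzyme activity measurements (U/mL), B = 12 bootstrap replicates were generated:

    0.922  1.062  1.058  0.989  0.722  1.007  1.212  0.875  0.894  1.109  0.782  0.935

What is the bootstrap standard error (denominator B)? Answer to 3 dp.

SE* = 0.132

Bootstrap SE is the standard deviation of the 12 replicate medians.
Mean of replicates: (0.922 + 1.062 + 1.058 + 0.989 + 0.722 + 1.007 + 1.212 + 0.875 + 0.894 + 1.109 + 0.782 + 0.935) / 12 = 11.5670 / 12 = 0.9639
Sum of squared deviations: (−0.0419)² + (+0.0981)² + (+0.0941)² + (+0.0251)² + (−0.2419)² + (+0.0431)² + (+0.2481)² + (−0.0889)² + (−0.0699)² + (+0.1451)² + (−0.1819)² + (−0.0289)² = 0.2106
Variance = 0.2106 / 12 = 0.0175
SE* = √0.0175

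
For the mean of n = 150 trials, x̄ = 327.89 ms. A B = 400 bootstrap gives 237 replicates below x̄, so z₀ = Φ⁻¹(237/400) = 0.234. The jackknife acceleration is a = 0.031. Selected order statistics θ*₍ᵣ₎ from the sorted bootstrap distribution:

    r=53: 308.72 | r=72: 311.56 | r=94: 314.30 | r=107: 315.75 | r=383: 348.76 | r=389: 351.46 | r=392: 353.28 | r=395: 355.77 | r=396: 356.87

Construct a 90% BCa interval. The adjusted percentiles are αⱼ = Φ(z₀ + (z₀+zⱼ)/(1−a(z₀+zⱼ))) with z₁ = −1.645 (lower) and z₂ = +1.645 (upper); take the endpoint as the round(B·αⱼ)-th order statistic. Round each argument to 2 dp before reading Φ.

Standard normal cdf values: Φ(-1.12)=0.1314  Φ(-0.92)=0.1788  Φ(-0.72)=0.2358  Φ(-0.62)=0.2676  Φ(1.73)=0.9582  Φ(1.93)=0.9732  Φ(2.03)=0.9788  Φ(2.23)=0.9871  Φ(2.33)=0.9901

(308.72, 355.77)

Lower: z₀ + z₁ = 0.234 + (-1.645) = -1.411; 1 − a(z₀+z₁) = 1 − (0.031)(-1.411) = 1.0437; argument = 0.234 + (-1.411)/1.0437 = -1.1179 → -1.12.
α₁ = Φ(-1.12) = 0.1314; rank = round(400 × 0.1314) = 53; θ*₍53₎ = 308.72.
Upper: z₀ + z₂ = 1.879; 1 − a(z₀+z₂) = 0.9418; argument = 2.2292 → 2.23; α₂ = 0.9871; rank = 395; θ*₍395₎ = 355.77.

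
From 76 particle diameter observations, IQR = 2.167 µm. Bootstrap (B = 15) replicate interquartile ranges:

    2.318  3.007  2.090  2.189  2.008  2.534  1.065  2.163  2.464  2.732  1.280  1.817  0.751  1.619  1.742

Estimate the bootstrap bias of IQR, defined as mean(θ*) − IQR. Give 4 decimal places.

bias = −0.1817

mean(θ*) = (2.318 + 3.007 + 2.090 + 2.189 + 2.008 + 2.534 + 1.065 + 2.163 + 2.464 + 2.732 + 1.280 + 1.817 + 0.751 + 1.619 + 1.742) / 15 = 1.98527
bias = 1.98527 − 2.167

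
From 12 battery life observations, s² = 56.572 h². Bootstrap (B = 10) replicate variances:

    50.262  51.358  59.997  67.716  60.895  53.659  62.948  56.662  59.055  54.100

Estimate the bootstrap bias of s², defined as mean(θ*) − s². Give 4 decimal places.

bias = +1.0932

mean(θ*) = (50.262 + 51.358 + 59.997 + 67.716 + 60.895 + 53.659 + 62.948 + 56.662 + 59.055 + 54.100) / 10 = 57.66520
bias = 57.66520 − 56.572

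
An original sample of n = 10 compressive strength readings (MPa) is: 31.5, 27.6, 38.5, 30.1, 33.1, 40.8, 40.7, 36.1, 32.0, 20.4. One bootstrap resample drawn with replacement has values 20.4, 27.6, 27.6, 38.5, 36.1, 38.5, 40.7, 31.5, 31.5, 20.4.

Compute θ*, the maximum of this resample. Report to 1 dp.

Maximum = 40.7

θ* = 40.7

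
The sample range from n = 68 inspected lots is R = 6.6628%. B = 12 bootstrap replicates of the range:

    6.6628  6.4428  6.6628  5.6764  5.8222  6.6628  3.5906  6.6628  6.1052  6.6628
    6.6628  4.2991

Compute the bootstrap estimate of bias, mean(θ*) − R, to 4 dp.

bias = −0.6700

mean(θ*) = (6.6628 + 6.4428 + 6.6628 + 5.6764 + 5.8222 + 6.6628 + 3.5906 + 6.6628 + 6.1052 + 6.6628 + 6.6628 + 4.2991) / 12 = 5.99276
bias = 5.99276 − 6.6628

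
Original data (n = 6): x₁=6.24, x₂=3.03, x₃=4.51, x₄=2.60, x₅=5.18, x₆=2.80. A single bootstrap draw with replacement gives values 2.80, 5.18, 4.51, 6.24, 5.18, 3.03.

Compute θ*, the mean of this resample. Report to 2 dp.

Mean = (2.80 + 5.18 + 4.51 + 6.24 + 5.18 + 3.03) / 6 = 26.940 / 6 = 4.49

θ* = 4.49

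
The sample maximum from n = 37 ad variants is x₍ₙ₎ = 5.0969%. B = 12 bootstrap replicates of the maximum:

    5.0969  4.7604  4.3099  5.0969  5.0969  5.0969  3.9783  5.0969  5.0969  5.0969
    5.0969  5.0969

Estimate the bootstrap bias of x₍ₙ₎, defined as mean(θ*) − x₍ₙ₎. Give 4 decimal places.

mean(θ*) = (5.0969 + 4.7604 + 4.3099 + 5.0969 + 5.0969 + 5.0969 + 3.9783 + 5.0969 + 5.0969 + 5.0969 + 5.0969 + 5.0969) / 12 = 4.91006
bias = 4.91006 − 5.0969

bias = −0.1868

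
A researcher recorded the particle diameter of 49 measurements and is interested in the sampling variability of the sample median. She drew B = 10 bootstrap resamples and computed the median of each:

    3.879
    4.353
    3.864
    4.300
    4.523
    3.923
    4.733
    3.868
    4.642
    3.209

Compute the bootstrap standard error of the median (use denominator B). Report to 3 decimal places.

Bootstrap SE is the standard deviation of the 10 replicate medians.
Mean of replicates: (3.879 + 4.353 + 3.864 + 4.300 + 4.523 + 3.923 + 4.733 + 3.868 + 4.642 + 3.209) / 10 = 41.2940 / 10 = 4.1294
Sum of squared deviations: (−0.2504)² + (+0.2236)² + (−0.2654)² + (+0.1706)² + (+0.3936)² + (−0.2064)² + (+0.6036)² + (−0.2614)² + (+0.5126)² + (−0.9204)² = 1.9523
Variance = 1.9523 / 10 = 0.1952
SE* = √0.1952

SE* = 0.442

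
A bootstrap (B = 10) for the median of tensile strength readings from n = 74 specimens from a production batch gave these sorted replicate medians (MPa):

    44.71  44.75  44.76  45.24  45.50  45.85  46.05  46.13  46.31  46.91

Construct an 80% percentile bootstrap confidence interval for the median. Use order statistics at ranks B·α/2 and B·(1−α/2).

α = 0.20; lower rank = 10 × 0.100 = 1; upper rank = 10 × 0.900 = 9.
The 1st smallest replicate is 44.71; the 9th is 46.31.

(44.71, 46.31)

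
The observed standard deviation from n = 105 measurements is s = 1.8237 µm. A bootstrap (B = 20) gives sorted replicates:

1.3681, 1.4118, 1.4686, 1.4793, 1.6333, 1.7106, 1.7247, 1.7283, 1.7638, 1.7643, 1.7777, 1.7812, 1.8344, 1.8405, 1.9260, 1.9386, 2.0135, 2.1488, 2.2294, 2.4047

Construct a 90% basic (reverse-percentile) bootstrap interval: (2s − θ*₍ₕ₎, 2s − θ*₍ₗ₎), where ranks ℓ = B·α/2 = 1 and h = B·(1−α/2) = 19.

(1.4180, 2.2793)

Percentile endpoints at ranks 1 and 19: θ*₍1₎ = 1.3681, θ*₍19₎ = 2.2294.
Basic interval reflects these around s:
  lower = 2 × 1.8237 − 2.2294 = 1.4180
  upper = 2 × 1.8237 − 1.3681 = 2.2793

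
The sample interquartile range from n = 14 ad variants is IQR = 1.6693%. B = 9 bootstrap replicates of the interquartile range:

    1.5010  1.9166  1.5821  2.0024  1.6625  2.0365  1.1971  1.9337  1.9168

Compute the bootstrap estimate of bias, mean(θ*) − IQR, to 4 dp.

bias = +0.0806

mean(θ*) = (1.5010 + 1.9166 + 1.5821 + 2.0024 + 1.6625 + 2.0365 + 1.1971 + 1.9337 + 1.9168) / 9 = 1.74986
bias = 1.74986 − 1.6693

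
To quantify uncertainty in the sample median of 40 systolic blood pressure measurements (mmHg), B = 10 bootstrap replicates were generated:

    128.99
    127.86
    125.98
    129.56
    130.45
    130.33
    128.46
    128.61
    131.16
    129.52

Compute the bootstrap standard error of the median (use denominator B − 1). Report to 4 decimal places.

Bootstrap SE is the standard deviation of the 10 replicate medians.
Mean of replicates: (128.99 + 127.86 + 125.98 + 129.56 + 130.45 + 130.33 + 128.46 + 128.61 + 131.16 + 129.52) / 10 = 1290.92000 / 10 = 129.09200
Sum of squared deviations: (−0.10200)² + (−1.23200)² + (−3.11200)² + (+0.46800)² + (+1.35800)² + (+1.23800)² + (−0.63200)² + (−0.48200)² + (+2.06800)² + (+0.42800)² = 19.90016
Variance = 19.90016 / 9 = 2.21113
SE* = √2.21113

SE* = 1.4870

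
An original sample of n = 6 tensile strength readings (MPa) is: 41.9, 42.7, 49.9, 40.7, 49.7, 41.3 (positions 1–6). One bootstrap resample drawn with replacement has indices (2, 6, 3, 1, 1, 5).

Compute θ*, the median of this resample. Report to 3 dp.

Resample values: 42.7, 41.3, 49.9, 41.9, 41.9, 49.7.
Sorted: 41.3, 41.9, 41.9, 42.7, 49.7, 49.9
Median = average of the two middle values = 42.300

θ* = 42.300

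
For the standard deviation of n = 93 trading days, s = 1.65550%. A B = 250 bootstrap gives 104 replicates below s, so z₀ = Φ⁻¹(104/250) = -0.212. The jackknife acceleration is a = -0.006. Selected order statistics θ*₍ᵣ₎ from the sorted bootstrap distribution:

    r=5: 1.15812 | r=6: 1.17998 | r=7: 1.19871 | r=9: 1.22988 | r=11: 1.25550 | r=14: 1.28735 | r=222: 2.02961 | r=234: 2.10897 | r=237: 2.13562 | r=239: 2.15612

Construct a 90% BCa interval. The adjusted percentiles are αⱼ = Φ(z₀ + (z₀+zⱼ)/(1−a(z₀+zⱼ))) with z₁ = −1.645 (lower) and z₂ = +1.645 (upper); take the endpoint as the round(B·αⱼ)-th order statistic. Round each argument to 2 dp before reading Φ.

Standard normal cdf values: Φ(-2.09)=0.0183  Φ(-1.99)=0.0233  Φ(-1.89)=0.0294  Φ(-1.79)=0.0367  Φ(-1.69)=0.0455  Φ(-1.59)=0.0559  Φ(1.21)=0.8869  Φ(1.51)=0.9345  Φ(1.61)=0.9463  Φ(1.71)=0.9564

Lower: z₀ + z₁ = -0.212 + (-1.645) = -1.857; 1 − a(z₀+z₁) = 1 − (-0.006)(-1.857) = 0.9889; argument = -0.212 + (-1.857)/0.9889 = -2.0899 → -2.09.
α₁ = Φ(-2.09) = 0.0183; rank = round(250 × 0.0183) = 5; θ*₍5₎ = 1.15812.
Upper: z₀ + z₂ = 1.433; 1 − a(z₀+z₂) = 1.0086; argument = 1.2088 → 1.21; α₂ = 0.8869; rank = 222; θ*₍222₎ = 2.02961.

(1.15812, 2.02961)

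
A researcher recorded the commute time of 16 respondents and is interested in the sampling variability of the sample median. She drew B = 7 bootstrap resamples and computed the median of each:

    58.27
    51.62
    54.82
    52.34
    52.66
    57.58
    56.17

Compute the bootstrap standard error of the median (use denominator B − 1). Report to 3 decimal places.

Bootstrap SE is the standard deviation of the 7 replicate medians.
Mean of replicates: (58.27 + 51.62 + 54.82 + 52.34 + 52.66 + 57.58 + 56.17) / 7 = 383.4600 / 7 = 54.7800
Sum of squared deviations: (+3.4900)² + (−3.1600)² + (+0.0400)² + (−2.4400)² + (−2.1200)² + (+2.8000)² + (+1.3900)² = 42.3874
Variance = 42.3874 / 6 = 7.0646
SE* = √7.0646

SE* = 2.658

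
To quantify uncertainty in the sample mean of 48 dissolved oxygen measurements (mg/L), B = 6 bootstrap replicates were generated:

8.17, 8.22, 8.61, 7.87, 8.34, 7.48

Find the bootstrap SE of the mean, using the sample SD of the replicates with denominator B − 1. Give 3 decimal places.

Bootstrap SE is the standard deviation of the 6 replicate means.
Mean of replicates: (8.17 + 8.22 + 8.61 + 7.87 + 8.34 + 7.48) / 6 = 48.6900 / 6 = 8.1150
Sum of squared deviations: (+0.0550)² + (+0.1050)² + (+0.4950)² + (−0.2450)² + (+0.2250)² + (−0.6350)² = 0.7729
Variance = 0.7729 / 5 = 0.1546
SE* = √0.1546

SE* = 0.393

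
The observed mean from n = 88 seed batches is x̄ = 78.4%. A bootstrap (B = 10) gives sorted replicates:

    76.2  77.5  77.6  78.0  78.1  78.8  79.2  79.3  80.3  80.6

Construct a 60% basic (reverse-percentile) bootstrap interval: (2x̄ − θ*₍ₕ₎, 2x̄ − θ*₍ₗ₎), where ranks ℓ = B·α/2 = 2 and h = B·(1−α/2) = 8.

(77.5, 79.3)

Percentile endpoints at ranks 2 and 8: θ*₍2₎ = 77.5, θ*₍8₎ = 79.3.
Basic interval reflects these around x̄:
  lower = 2 × 78.4 − 79.3 = 77.5
  upper = 2 × 78.4 − 77.5 = 79.3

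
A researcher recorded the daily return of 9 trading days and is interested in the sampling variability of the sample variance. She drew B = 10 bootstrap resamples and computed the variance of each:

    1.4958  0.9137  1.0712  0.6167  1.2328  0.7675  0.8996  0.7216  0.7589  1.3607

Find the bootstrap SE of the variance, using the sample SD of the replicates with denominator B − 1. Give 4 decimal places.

Bootstrap SE is the standard deviation of the 10 replicate variances.
Mean of replicates: (1.4958 + 0.9137 + 1.0712 + 0.6167 + 1.2328 + 0.7675 + 0.8996 + 0.7216 + 0.7589 + 1.3607) / 10 = 9.83850 / 10 = 0.98385
Sum of squared deviations: (+0.51195)² + (−0.07015)² + (+0.08735)² + (−0.36715)² + (+0.24895)² + (−0.21635)² + (−0.08425)² + (−0.26225)² + (−0.22495)² + (+0.37685)² = 0.78672
Variance = 0.78672 / 9 = 0.08741
SE* = √0.08741

SE* = 0.2957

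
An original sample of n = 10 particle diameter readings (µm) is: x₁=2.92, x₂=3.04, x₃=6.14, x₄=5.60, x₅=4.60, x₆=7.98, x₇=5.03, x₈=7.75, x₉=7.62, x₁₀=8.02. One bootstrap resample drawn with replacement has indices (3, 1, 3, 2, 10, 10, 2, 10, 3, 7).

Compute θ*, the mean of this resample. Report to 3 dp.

Resample values: 6.14, 2.92, 6.14, 3.04, 8.02, 8.02, 3.04, 8.02, 6.14, 5.03.
Mean = (6.14 + 2.92 + 6.14 + 3.04 + 8.02 + 8.02 + 3.04 + 8.02 + 6.14 + 5.03) / 10 = 56.510 / 10 = 5.651

θ* = 5.651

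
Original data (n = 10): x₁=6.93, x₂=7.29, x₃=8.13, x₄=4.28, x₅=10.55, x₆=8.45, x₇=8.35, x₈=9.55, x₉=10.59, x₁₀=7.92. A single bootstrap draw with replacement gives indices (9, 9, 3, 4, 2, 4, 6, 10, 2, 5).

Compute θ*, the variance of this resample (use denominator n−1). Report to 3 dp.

θ* = 5.421

Resample values: 10.59, 10.59, 8.13, 4.28, 7.29, 4.28, 8.45, 7.92, 7.29, 10.55.
Mean = 7.9370; sum of squared deviations = 48.7898
s² = 48.7898 / 9 = 5.4211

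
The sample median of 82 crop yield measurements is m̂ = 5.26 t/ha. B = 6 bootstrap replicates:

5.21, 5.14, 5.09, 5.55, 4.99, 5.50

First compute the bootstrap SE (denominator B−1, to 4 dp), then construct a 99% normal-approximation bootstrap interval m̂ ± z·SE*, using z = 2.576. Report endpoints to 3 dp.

(4.673, 5.847)

Mean of replicates = 5.2467; sum of squared deviations = 0.2593; SE* = √(0.2593/5) = 0.2277
Margin = 2.576 × 0.2277 = 0.5866
Interval: 5.26 ± 0.5866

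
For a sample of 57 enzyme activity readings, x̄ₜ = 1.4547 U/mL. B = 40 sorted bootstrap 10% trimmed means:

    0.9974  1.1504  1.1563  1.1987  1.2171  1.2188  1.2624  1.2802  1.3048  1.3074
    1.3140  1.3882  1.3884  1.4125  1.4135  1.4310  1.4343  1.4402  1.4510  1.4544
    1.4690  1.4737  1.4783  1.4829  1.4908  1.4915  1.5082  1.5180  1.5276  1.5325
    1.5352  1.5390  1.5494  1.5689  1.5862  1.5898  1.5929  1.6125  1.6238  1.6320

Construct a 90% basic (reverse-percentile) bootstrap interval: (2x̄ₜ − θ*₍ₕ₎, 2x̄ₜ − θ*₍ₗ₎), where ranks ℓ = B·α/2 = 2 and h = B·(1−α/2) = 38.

Percentile endpoints at ranks 2 and 38: θ*₍2₎ = 1.1504, θ*₍38₎ = 1.6125.
Basic interval reflects these around x̄ₜ:
  lower = 2 × 1.4547 − 1.6125 = 1.2969
  upper = 2 × 1.4547 − 1.1504 = 1.7590

(1.2969, 1.7590)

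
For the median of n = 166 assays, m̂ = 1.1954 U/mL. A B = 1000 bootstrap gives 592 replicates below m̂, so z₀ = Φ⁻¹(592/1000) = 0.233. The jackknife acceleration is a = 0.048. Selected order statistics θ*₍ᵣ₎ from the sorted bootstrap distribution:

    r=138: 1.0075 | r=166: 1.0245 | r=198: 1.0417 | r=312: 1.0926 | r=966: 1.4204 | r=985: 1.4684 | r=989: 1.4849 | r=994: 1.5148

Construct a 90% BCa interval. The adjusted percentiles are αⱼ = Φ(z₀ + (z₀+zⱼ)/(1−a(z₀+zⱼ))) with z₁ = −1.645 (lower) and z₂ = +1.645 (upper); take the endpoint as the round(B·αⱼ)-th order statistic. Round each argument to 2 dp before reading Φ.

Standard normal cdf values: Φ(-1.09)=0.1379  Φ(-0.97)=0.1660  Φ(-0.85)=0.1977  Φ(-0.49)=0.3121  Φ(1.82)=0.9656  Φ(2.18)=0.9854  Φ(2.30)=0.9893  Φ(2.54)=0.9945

(1.0075, 1.4849)

Lower: z₀ + z₁ = 0.233 + (-1.645) = -1.412; 1 − a(z₀+z₁) = 1 − (0.048)(-1.412) = 1.0678; argument = 0.233 + (-1.412)/1.0678 = -1.0894 → -1.09.
α₁ = Φ(-1.09) = 0.1379; rank = round(1000 × 0.1379) = 138; θ*₍138₎ = 1.0075.
Upper: z₀ + z₂ = 1.878; 1 − a(z₀+z₂) = 0.9099; argument = 2.2971 → 2.30; α₂ = 0.9893; rank = 989; θ*₍989₎ = 1.4849.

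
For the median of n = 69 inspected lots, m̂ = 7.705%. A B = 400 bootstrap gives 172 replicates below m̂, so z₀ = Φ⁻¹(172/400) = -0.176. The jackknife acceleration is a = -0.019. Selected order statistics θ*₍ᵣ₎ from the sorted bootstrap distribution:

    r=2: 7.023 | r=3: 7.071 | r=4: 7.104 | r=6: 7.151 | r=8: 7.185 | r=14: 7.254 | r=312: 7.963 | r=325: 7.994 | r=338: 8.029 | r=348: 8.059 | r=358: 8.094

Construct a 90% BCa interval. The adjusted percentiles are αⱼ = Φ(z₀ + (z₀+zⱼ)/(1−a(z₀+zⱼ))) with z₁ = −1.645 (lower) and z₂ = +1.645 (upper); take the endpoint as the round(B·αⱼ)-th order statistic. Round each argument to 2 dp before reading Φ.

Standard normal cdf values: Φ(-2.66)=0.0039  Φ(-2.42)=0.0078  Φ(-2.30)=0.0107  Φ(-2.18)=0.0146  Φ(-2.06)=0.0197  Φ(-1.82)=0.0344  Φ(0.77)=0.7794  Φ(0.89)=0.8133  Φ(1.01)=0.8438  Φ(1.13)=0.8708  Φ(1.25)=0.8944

(7.185, 8.094)

Lower: z₀ + z₁ = -0.176 + (-1.645) = -1.821; 1 − a(z₀+z₁) = 1 − (-0.019)(-1.821) = 0.9654; argument = -0.176 + (-1.821)/0.9654 = -2.0623 → -2.06.
α₁ = Φ(-2.06) = 0.0197; rank = round(400 × 0.0197) = 8; θ*₍8₎ = 7.185.
Upper: z₀ + z₂ = 1.469; 1 − a(z₀+z₂) = 1.0279; argument = 1.2531 → 1.25; α₂ = 0.8944; rank = 358; θ*₍358₎ = 8.094.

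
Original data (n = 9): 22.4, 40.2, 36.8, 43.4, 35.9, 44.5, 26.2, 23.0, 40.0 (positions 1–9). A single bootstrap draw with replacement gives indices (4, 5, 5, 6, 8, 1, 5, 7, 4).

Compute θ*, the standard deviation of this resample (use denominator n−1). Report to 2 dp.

Resample values: 43.4, 35.9, 35.9, 44.5, 23.0, 22.4, 35.9, 26.2, 43.4.
Mean = 34.5111; sum of squared deviations = 611.8489
s² = 611.8489 / 8 = 76.4811
s = √76.4811 = 8.75

θ* = 8.75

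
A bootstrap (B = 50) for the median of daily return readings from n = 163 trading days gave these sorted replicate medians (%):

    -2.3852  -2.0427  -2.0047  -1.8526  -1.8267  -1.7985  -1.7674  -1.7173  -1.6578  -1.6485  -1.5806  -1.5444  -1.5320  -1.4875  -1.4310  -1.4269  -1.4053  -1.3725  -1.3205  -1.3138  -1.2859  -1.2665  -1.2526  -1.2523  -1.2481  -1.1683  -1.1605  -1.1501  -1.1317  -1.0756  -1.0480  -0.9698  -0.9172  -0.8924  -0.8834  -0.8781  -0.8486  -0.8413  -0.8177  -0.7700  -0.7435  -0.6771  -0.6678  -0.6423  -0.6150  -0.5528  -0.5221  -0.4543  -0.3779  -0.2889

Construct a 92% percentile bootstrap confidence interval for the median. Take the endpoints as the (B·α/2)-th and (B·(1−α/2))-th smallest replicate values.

(-2.0427, -0.4543)

α = 0.08; lower rank = 50 × 0.040 = 2; upper rank = 50 × 0.960 = 48.
The 2nd smallest replicate is -2.0427; the 48th is -0.4543.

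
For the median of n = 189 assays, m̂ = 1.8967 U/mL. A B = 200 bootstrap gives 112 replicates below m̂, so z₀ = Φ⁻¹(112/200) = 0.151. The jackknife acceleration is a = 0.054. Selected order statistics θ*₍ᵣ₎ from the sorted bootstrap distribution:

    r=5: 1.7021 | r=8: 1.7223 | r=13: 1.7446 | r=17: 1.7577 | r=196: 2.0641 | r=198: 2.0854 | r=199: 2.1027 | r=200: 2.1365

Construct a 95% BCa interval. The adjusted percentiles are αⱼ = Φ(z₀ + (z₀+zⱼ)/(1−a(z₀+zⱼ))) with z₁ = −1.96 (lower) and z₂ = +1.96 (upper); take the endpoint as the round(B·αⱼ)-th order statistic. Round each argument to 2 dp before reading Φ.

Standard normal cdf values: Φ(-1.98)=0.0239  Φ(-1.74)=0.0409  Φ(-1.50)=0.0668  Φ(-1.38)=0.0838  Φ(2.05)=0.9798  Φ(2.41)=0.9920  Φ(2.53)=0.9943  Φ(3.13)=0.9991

(1.7446, 2.1027)

Lower: z₀ + z₁ = 0.151 + (-1.960) = -1.809; 1 − a(z₀+z₁) = 1 − (0.054)(-1.809) = 1.0977; argument = 0.151 + (-1.809)/1.0977 = -1.4970 → -1.50.
α₁ = Φ(-1.50) = 0.0668; rank = round(200 × 0.0668) = 13; θ*₍13₎ = 1.7446.
Upper: z₀ + z₂ = 2.111; 1 − a(z₀+z₂) = 0.8860; argument = 2.5336 → 2.53; α₂ = 0.9943; rank = 199; θ*₍199₎ = 2.1027.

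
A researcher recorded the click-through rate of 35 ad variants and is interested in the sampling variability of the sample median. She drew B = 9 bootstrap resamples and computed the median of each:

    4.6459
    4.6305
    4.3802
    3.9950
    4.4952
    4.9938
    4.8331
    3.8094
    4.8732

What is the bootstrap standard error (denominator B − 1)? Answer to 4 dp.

Bootstrap SE is the standard deviation of the 9 replicate medians.
Mean of replicates: (4.6459 + 4.6305 + 4.3802 + 3.9950 + 4.4952 + 4.9938 + 4.8331 + 3.8094 + 4.8732) / 9 = 40.65630 / 9 = 4.51737
Sum of squared deviations: (+0.12853)² + (+0.11313)² + (−0.13717)² + (−0.52237)² + (−0.02217)² + (+0.47643)² + (+0.31573)² + (−0.70797)² + (+0.35583)² = 1.27600
Variance = 1.27600 / 8 = 0.15950
SE* = √0.15950

SE* = 0.3994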